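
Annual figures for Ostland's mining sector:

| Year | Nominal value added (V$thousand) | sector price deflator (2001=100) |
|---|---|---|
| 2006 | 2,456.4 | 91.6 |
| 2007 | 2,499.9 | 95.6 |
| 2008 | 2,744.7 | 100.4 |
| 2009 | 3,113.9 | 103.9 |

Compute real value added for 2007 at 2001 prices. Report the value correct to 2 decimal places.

Real value added 2007 = 2499.9 / 0.956 = 2614.96.

V$2,614.96 thousand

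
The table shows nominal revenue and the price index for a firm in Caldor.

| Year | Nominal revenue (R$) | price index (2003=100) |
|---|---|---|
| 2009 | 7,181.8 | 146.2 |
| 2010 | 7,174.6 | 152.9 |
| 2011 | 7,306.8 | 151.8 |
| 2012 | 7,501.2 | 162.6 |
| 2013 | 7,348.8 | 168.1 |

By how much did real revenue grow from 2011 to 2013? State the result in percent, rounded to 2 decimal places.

-9.18%

Real revenue 2011 = 7306.8/1.518 = 4813.44.
Real revenue 2013 = 7348.8/1.681 = 4371.68.
Change = 4371.68/4813.44 − 1 = -0.0918.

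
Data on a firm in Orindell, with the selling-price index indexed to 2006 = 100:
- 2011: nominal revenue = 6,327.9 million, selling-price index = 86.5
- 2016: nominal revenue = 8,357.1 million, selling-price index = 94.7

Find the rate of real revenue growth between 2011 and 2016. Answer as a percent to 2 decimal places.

20.63%

Real revenue 2011 = 6327.9 / 0.865 = 7315.49.
Real revenue 2016 = 8357.1 / 0.947 = 8824.82.
Real growth = 8824.82 / 7315.49 − 1 = 0.2063.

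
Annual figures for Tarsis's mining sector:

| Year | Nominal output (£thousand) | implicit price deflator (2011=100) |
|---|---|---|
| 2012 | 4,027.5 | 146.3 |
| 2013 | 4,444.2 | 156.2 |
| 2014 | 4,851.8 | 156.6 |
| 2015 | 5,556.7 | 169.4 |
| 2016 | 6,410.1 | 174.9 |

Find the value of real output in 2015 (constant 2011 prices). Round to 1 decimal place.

Real output 2015 = 5556.7 / 1.694 = 3280.22.

£3,280.2 thousand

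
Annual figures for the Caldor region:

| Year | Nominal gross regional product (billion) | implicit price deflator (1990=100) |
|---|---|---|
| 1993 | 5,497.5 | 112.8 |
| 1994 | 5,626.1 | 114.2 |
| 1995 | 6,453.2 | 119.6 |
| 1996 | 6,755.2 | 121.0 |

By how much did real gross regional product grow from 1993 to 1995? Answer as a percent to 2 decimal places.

Real gross regional product 1993 = 5497.5/1.128 = 4873.67.
Real gross regional product 1995 = 6453.2/1.196 = 5395.65.
Change = 5395.65/4873.67 − 1 = 0.1071.

10.71%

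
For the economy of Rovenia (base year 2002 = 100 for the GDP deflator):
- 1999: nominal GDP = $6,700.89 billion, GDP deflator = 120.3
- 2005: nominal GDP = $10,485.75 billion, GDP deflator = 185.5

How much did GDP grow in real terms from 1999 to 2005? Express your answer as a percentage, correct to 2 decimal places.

1.48%

Real GDP 1999 = 6700.89 / 1.203 = 5570.15.
Real GDP 2005 = 10485.75 / 1.855 = 5652.70.
Real growth = 5652.70 / 5570.15 − 1 = 0.0148.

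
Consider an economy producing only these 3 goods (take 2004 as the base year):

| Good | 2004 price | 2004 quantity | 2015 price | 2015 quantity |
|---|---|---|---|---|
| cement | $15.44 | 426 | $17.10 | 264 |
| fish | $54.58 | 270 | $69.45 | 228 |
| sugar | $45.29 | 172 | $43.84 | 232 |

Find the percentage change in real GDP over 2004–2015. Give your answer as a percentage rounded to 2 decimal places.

Real GDP 2004 = Nominal GDP 2004 = 15.44·426 + 54.58·270 + 45.29·172 = 29103.92.
Real GDP 2015 (at 2004 prices) = 15.44·264 + 54.58·228 + 45.29·232 = 27027.68.
Real growth = 27027.68/29103.92 − 1 = -0.0713.

-7.13%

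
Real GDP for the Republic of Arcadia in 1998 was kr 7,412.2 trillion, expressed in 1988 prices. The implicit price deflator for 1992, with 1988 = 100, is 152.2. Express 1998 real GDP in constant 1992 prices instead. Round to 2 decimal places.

Real GDP in 1992 prices = Real GDP in 1988 prices × (P_1992/P_1988) = 7412.2 × 1.522 = 11281.37.

kr 11,281.37 trillion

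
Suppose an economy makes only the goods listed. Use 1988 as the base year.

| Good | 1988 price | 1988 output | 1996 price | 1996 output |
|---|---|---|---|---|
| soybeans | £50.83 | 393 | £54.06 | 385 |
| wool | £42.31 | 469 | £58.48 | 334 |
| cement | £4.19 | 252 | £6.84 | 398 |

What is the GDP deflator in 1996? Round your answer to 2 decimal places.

121.77

Nominal GDP 1996 = 54.06·385 + 58.48·334 + 6.84·398 = 43067.74.
Real GDP 1996 (at 1988 prices) = 50.83·385 + 42.31·334 + 4.19·398 = 35368.71.
Deflator = Nominal/Real × 100 = 43067.74/35368.71 × 100 = 121.768.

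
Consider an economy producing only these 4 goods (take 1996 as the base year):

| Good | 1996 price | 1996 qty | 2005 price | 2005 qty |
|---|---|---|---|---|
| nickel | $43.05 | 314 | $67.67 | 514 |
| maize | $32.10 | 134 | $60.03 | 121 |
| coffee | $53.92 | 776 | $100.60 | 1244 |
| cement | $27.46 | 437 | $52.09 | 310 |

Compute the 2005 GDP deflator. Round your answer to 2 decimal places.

Nominal GDP 2005 = 67.67·514 + 60.03·121 + 100.60·1244 + 52.09·310 = 183340.31.
Real GDP 2005 (at 1996 prices) = 43.05·514 + 32.10·121 + 53.92·1244 + 27.46·310 = 101600.88.
Deflator = Nominal/Real × 100 = 183340.31/101600.88 × 100 = 180.451.

180.45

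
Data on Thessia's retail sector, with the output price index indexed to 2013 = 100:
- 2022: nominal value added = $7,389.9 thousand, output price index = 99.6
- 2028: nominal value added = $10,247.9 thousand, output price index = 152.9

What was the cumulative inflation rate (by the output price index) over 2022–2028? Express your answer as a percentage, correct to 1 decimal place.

53.5%

Price-level change = 152.9 / 99.6 − 1 = 0.5351.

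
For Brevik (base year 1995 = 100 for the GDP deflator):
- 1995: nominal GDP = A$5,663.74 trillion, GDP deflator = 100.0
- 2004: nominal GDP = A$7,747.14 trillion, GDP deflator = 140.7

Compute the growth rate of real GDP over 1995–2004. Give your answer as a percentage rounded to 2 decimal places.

Deflate each year: 1995 → 5663.74/1.000 = 5663.74; 2004 → 7747.14/1.407 = 5506.14.
So real GDP changed by 5506.14/5663.74 − 1 = -0.0278, i.e. -2.78%.

-2.78%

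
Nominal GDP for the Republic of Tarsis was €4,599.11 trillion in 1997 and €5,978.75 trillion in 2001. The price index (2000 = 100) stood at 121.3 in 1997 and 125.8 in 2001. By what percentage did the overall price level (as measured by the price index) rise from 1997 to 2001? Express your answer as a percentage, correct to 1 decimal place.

Price-level change = 125.8 / 121.3 − 1 = 0.0371.

3.7%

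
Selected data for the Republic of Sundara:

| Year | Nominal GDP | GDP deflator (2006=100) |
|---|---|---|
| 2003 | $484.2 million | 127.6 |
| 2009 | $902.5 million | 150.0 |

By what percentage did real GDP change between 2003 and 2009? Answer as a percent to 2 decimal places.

Deflate each year: 2003 → 484.2/1.276 = 379.47; 2009 → 902.5/1.500 = 601.67.
So real GDP changed by 601.67/379.47 − 1 = 0.5856, i.e. 58.56%.

58.56%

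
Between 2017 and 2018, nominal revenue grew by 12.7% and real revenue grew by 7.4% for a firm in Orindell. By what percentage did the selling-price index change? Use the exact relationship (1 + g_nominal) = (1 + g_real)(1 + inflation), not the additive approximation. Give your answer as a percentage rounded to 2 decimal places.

(1 + g_nom) = (1 + g_real)(1 + π), so π = 1.1270 / 1.0740 − 1 = 0.04935.

4.93%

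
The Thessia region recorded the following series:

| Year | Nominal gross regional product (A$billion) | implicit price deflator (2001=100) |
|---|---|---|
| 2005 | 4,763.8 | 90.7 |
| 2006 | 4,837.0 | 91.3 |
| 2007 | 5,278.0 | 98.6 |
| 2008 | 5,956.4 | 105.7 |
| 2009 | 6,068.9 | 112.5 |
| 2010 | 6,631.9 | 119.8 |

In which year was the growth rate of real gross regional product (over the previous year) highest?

2006: real = 4837.0/0.913 = 5297.92; growth vs 2005 (5252.26) = 0.87%.
2007: real = 5278.0/0.986 = 5352.94; growth vs 2006 (5297.92) = 1.04%.
2008: real = 5956.4/1.057 = 5635.19; growth vs 2007 (5352.94) = 5.27%.
2009: real = 6068.9/1.125 = 5394.58; growth vs 2008 (5635.19) = -4.27%.
2010: real = 6631.9/1.198 = 5535.81; growth vs 2009 (5394.58) = 2.62%.

2008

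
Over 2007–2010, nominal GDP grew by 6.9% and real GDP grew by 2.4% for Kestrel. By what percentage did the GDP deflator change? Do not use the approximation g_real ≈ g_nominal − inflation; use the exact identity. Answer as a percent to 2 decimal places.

4.39%

(1 + g_nom) = (1 + g_real)(1 + π), so π = 1.0690 / 1.0240 − 1 = 0.04395.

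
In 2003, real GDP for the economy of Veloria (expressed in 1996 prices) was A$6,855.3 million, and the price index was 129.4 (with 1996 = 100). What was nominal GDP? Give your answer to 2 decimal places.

Nominal GDP = Real × (price index/100) = 6855.3 × 1.294 = 8870.76.

A$8,870.76 million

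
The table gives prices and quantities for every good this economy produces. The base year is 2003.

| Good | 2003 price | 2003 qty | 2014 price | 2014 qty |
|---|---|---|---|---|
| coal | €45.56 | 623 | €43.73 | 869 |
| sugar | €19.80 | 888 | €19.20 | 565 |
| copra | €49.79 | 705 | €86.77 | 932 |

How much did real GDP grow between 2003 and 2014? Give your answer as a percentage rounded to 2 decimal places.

19.88%

Real GDP 2003 = Nominal GDP 2003 = 45.56·623 + 19.80·888 + 49.79·705 = 81068.23.
Real GDP 2014 (at 2003 prices) = 45.56·869 + 19.80·565 + 49.79·932 = 97182.92.
Real growth = 97182.92/81068.23 − 1 = 0.1988.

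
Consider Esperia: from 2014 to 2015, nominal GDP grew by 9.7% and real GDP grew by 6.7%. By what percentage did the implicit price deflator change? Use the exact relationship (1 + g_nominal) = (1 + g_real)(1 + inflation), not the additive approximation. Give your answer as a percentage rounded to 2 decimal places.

2.81%

(1 + g_nom) = (1 + g_real)(1 + π), so π = 1.0970 / 1.0670 − 1 = 0.02812.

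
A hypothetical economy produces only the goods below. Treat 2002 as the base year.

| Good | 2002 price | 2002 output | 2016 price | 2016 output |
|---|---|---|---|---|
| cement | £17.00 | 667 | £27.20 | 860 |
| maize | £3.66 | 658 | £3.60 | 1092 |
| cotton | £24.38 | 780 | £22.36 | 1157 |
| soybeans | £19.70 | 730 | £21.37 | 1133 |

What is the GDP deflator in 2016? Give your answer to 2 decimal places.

111.95

Nominal GDP 2016 = 27.20·860 + 3.60·1092 + 22.36·1157 + 21.37·1133 = 77405.93.
Real GDP 2016 (at 2002 prices) = 17.00·860 + 3.66·1092 + 24.38·1157 + 19.70·1133 = 69144.48.
Deflator = Nominal/Real × 100 = 77405.93/69144.48 × 100 = 111.948.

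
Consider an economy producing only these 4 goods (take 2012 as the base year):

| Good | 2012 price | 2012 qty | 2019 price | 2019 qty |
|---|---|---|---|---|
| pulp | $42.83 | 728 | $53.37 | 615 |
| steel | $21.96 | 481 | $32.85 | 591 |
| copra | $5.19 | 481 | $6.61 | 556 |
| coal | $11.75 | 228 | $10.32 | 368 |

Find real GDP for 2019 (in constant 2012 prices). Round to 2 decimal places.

$46528.45

Real GDP 2019 = Σ (p_2012 × q_2019) = 42.83·615 + 21.96·591 + 5.19·556 + 11.75·368 = 46528.45.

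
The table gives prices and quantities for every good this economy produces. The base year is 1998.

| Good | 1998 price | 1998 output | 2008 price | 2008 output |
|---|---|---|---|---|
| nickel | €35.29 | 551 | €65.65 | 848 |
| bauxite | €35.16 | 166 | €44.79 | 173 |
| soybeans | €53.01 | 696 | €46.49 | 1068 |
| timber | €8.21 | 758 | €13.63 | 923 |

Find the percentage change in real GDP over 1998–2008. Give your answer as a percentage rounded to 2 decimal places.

Real GDP 1998 = Nominal GDP 1998 = 35.29·551 + 35.16·166 + 53.01·696 + 8.21·758 = 68399.49.
Real GDP 2008 (at 1998 prices) = 35.29·848 + 35.16·173 + 53.01·1068 + 8.21·923 = 100201.11.
Real growth = 100201.11/68399.49 − 1 = 0.4649.

46.49%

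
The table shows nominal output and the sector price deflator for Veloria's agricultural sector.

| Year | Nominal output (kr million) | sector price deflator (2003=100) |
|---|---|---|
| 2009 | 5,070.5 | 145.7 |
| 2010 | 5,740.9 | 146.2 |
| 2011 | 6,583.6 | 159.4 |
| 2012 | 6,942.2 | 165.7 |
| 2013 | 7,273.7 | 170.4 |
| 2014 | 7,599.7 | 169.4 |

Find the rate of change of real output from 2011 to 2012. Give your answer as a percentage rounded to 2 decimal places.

Real output 2011 = 6583.6/1.594 = 4130.24.
Real output 2012 = 6942.2/1.657 = 4189.62.
Change = 4189.62/4130.24 − 1 = 0.0144.

1.44%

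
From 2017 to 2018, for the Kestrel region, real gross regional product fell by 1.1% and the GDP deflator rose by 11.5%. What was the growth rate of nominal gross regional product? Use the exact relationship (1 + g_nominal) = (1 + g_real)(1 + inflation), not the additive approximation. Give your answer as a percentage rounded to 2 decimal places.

(1 + g_nom) = (1 + g_real)(1 + π) = 0.9890 × 1.1150 = 1.10274.

10.27%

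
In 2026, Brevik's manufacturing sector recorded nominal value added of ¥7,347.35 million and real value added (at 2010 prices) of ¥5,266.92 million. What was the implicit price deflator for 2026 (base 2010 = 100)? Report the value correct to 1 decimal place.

implicit price deflator = (Nominal / Real) × 100 = 7347.35 / 5266.92 × 100 = 139.50.

139.5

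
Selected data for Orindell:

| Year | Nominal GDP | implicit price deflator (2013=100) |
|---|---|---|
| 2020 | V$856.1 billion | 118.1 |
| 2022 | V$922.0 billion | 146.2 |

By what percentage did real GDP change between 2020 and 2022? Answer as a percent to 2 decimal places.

Real GDP 2020 = 856.1 / 1.181 = 724.89.
Real GDP 2022 = 922.0 / 1.462 = 630.64.
Real growth = 630.64 / 724.89 − 1 = -0.1300.

-13.00%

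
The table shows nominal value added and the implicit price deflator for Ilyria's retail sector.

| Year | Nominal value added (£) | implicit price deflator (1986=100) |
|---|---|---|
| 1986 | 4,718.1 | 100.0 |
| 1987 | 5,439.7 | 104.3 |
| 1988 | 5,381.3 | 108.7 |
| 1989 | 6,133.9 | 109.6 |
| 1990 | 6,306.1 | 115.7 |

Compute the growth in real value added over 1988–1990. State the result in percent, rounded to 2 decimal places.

10.10%

Real value added 1988 = 5381.3/1.087 = 4950.60.
Real value added 1990 = 6306.1/1.157 = 5450.39.
Change = 5450.39/4950.60 − 1 = 0.1010.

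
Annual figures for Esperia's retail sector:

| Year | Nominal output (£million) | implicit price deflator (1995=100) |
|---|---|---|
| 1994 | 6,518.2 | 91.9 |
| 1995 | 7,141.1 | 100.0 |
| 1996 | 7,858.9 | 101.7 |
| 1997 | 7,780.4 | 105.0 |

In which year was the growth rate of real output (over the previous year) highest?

1995: real = 7141.1/1.000 = 7141.10; growth vs 1994 (7092.71) = 0.68%.
1996: real = 7858.9/1.017 = 7727.53; growth vs 1995 (7141.10) = 8.21%.
1997: real = 7780.4/1.050 = 7409.90; growth vs 1996 (7727.53) = -4.11%.

1996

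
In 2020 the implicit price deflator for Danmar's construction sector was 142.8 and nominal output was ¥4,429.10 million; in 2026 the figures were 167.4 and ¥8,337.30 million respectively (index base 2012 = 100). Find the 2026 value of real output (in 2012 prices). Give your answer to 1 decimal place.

¥4,980.5 million

Real output = Nominal / (implicit price deflator/100) = 8337.30 / 1.674 = 4980.47.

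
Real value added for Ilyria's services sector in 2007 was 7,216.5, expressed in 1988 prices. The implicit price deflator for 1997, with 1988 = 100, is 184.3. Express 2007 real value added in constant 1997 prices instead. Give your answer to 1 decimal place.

13,300.0

Real value added in 1997 prices = Real value added in 1988 prices × (P_1997/P_1988) = 7216.5 × 1.843 = 13300.01.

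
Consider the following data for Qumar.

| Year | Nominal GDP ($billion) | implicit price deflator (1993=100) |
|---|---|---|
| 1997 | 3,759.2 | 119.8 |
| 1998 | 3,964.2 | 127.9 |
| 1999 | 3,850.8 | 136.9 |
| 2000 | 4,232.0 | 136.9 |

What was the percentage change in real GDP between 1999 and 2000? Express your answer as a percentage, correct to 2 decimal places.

Real GDP 1999 = 3850.8/1.369 = 2812.86.
Real GDP 2000 = 4232.0/1.369 = 3091.31.
Change = 3091.31/2812.86 − 1 = 0.0990.

9.90%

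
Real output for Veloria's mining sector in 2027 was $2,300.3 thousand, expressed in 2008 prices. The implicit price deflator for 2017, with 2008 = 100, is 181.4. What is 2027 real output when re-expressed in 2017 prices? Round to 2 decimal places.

$4,172.74 thousand

Real output in 2017 prices = Real output in 2008 prices × (P_2017/P_2008) = 2300.3 × 1.814 = 4172.74.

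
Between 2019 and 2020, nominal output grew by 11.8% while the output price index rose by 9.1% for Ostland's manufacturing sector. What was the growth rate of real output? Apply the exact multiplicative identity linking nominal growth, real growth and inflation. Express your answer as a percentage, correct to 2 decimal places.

2.47%

(1 + g_nom) = (1 + g_real)(1 + π), so g_real = 1.1180 / 1.0910 − 1 = 0.02475.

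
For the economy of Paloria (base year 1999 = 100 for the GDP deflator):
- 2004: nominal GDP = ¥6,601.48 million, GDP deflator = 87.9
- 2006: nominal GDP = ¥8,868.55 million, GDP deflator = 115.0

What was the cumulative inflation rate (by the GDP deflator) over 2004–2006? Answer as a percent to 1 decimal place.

30.8%

Price-level change = 115.0 / 87.9 − 1 = 0.3083.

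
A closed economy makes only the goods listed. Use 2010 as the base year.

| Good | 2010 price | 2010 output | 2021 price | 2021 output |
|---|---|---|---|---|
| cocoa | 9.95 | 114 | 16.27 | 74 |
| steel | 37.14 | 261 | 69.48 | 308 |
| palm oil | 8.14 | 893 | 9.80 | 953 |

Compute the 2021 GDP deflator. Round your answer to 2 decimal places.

160.25

Nominal GDP 2021 = 16.27·74 + 69.48·308 + 9.80·953 = 31943.22.
Real GDP 2021 (at 2010 prices) = 9.95·74 + 37.14·308 + 8.14·953 = 19932.84.
Deflator = Nominal/Real × 100 = 31943.22/19932.84 × 100 = 160.254.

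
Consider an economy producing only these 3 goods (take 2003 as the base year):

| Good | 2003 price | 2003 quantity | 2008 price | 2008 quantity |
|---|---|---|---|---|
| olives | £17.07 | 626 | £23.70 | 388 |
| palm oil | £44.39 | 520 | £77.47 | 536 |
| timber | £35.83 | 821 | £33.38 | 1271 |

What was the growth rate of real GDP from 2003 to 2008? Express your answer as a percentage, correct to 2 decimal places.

20.21%

Real GDP 2003 = Nominal GDP 2003 = 17.07·626 + 44.39·520 + 35.83·821 = 63185.05.
Real GDP 2008 (at 2003 prices) = 17.07·388 + 44.39·536 + 35.83·1271 = 75956.13.
Real growth = 75956.13/63185.05 − 1 = 0.2021.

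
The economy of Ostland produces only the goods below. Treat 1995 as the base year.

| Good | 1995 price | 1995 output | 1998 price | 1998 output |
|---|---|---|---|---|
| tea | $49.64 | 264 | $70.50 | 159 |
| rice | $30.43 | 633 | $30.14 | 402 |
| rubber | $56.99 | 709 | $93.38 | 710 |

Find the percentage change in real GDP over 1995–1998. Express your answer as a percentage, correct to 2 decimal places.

-16.74%

Real GDP 1995 = Nominal GDP 1995 = 49.64·264 + 30.43·633 + 56.99·709 = 72773.06.
Real GDP 1998 (at 1995 prices) = 49.64·159 + 30.43·402 + 56.99·710 = 60588.52.
Real growth = 60588.52/72773.06 − 1 = -0.1674.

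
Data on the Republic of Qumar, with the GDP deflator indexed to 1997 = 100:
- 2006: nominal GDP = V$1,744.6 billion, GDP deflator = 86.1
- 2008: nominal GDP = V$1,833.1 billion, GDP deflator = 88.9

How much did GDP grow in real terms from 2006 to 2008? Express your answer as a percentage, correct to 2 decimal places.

1.76%

Deflate each year: 2006 → 1744.6/0.861 = 2026.25; 2008 → 1833.1/0.889 = 2061.98.
So real GDP changed by 2061.98/2026.25 − 1 = 0.0176, i.e. 1.76%.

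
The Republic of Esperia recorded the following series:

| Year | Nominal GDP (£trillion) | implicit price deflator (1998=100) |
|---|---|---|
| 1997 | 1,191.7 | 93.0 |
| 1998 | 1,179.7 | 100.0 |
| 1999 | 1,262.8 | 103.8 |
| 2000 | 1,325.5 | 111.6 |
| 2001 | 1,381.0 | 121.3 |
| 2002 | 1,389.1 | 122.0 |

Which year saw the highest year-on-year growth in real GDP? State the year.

1998: real = 1179.7/1.000 = 1179.70; growth vs 1997 (1281.40) = -7.94%.
1999: real = 1262.8/1.038 = 1216.57; growth vs 1998 (1179.70) = 3.13%.
2000: real = 1325.5/1.116 = 1187.72; growth vs 1999 (1216.57) = -2.37%.
2001: real = 1381.0/1.213 = 1138.50; growth vs 2000 (1187.72) = -4.14%.
2002: real = 1389.1/1.220 = 1138.61; growth vs 2001 (1138.50) = 0.01%.

1999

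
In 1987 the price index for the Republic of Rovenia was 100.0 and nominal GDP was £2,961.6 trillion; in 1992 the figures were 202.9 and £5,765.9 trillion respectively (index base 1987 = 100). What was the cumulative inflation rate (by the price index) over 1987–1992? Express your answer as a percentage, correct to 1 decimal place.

102.9%

Price-level change = 202.9 / 100.0 − 1 = 1.0290.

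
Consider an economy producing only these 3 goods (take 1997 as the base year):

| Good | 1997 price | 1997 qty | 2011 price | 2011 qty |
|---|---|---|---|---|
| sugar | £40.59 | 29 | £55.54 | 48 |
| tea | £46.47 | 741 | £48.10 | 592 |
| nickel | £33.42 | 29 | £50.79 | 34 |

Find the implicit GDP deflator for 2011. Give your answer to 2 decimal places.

Nominal GDP 2011 = 55.54·48 + 48.10·592 + 50.79·34 = 32867.98.
Real GDP 2011 (at 1997 prices) = 40.59·48 + 46.47·592 + 33.42·34 = 30594.84.
Deflator = Nominal/Real × 100 = 32867.98/30594.84 × 100 = 107.430.

107.43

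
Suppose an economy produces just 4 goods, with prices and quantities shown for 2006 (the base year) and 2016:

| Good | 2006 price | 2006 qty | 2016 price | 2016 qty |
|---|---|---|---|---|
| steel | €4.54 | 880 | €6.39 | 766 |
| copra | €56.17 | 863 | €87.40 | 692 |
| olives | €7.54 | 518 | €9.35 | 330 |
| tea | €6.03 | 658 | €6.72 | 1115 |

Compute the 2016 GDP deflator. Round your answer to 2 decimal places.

147.31

Nominal GDP 2016 = 6.39·766 + 87.40·692 + 9.35·330 + 6.72·1115 = 75953.84.
Real GDP 2016 (at 2006 prices) = 4.54·766 + 56.17·692 + 7.54·330 + 6.03·1115 = 51558.93.
Deflator = Nominal/Real × 100 = 75953.84/51558.93 × 100 = 147.315.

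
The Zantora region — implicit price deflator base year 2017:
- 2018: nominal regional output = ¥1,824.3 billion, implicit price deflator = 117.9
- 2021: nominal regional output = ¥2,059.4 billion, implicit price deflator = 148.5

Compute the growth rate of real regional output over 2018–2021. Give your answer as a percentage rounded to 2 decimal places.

-10.37%

Deflate each year: 2018 → 1824.3/1.179 = 1547.33; 2021 → 2059.4/1.485 = 1386.80.
So real regional output changed by 1386.80/1547.33 − 1 = -0.1037, i.e. -10.37%.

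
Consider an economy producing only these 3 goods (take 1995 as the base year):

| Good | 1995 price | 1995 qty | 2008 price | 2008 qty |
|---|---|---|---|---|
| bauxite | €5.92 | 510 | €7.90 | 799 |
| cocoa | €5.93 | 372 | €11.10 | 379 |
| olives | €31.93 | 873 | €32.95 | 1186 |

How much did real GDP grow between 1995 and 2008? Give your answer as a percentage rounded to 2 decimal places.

Real GDP 1995 = Nominal GDP 1995 = 5.92·510 + 5.93·372 + 31.93·873 = 33100.05.
Real GDP 2008 (at 1995 prices) = 5.92·799 + 5.93·379 + 31.93·1186 = 44846.53.
Real growth = 44846.53/33100.05 − 1 = 0.3549.

35.49%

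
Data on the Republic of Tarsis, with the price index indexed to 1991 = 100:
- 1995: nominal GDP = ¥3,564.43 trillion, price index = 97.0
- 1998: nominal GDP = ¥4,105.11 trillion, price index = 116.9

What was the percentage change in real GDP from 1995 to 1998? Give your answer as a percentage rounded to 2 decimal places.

Real GDP 1995 = 3564.43 / 0.970 = 3674.67.
Real GDP 1998 = 4105.11 / 1.169 = 3511.64.
Real growth = 3511.64 / 3674.67 − 1 = -0.0444.

-4.44%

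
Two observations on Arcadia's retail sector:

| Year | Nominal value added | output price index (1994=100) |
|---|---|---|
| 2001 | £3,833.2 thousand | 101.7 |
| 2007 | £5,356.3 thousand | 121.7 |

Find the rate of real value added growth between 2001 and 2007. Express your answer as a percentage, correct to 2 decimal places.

Deflate each year: 2001 → 3833.2/1.017 = 3769.12; 2007 → 5356.3/1.217 = 4401.23.
So real value added changed by 4401.23/3769.12 − 1 = 0.1677, i.e. 16.77%.

16.77%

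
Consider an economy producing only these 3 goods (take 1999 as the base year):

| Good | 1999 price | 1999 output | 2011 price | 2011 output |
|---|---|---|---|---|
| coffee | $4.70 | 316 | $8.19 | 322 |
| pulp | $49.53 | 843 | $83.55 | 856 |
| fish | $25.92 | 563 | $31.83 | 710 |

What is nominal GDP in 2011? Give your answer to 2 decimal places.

$96755.28

Nominal GDP 2011 = Σ (p_2011 × q_2011) = 8.19·322 + 83.55·856 + 31.83·710 = 96755.28.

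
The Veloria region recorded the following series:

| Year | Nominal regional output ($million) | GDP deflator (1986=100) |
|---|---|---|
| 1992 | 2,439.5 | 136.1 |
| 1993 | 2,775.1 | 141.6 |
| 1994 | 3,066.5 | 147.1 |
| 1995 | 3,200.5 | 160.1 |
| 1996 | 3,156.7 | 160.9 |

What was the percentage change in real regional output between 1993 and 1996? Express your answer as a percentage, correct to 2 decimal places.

Real regional output 1993 = 2775.1/1.416 = 1959.82.
Real regional output 1996 = 3156.7/1.609 = 1961.90.
Change = 1961.90/1959.82 − 1 = 0.0011.

0.11%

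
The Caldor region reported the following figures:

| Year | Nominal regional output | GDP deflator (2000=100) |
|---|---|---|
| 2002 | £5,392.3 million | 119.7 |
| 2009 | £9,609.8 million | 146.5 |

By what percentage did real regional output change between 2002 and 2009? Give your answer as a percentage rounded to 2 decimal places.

Real regional output 2002 = 5392.3 / 1.197 = 4504.85.
Real regional output 2009 = 9609.8 / 1.465 = 6559.59.
Real growth = 6559.59 / 4504.85 − 1 = 0.4561.

45.61%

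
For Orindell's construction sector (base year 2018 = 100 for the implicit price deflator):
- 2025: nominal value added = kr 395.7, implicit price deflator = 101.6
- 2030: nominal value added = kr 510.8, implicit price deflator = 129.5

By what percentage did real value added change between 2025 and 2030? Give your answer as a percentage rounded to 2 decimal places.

Real value added 2025 = 395.7 / 1.016 = 389.47.
Real value added 2030 = 510.8 / 1.295 = 394.44.
Real growth = 394.44 / 389.47 − 1 = 0.0128.

1.28%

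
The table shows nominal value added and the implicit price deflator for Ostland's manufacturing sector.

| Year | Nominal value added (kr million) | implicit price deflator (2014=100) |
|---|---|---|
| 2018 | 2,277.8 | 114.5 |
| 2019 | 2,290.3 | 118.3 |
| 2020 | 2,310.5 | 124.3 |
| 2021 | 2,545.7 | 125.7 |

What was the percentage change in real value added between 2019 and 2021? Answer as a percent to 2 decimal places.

Real value added 2019 = 2290.3/1.183 = 1936.01.
Real value added 2021 = 2545.7/1.257 = 2025.22.
Change = 2025.22/1936.01 − 1 = 0.0461.

4.61%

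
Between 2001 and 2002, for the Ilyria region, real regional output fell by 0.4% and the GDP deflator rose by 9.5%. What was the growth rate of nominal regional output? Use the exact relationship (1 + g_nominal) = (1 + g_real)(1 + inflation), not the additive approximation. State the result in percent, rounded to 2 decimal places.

(1 + g_nom) = (1 + g_real)(1 + π) = 0.9960 × 1.0950 = 1.09062.

9.06%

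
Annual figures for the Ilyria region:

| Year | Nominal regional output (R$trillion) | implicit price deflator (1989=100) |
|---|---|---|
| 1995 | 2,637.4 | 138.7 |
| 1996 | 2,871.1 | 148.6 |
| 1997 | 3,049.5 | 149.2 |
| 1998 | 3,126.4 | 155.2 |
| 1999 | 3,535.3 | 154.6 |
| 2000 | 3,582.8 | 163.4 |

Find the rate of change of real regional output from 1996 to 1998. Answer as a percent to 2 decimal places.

4.26%

Real regional output 1996 = 2871.1/1.486 = 1932.10.
Real regional output 1998 = 3126.4/1.552 = 2014.43.
Change = 2014.43/1932.10 − 1 = 0.0426.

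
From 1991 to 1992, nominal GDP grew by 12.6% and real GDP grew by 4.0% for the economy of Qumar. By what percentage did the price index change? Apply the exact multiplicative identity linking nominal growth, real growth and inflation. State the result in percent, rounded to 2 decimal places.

(1 + g_nom) = (1 + g_real)(1 + π), so π = 1.1260 / 1.0400 − 1 = 0.08269.

8.27%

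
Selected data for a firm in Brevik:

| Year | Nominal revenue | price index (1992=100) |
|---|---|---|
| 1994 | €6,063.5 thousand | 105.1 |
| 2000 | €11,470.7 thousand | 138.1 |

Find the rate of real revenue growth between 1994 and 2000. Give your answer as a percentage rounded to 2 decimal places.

43.97%

Real revenue 1994 = 6063.5 / 1.051 = 5769.27.
Real revenue 2000 = 11470.7 / 1.381 = 8306.08.
Real growth = 8306.08 / 5769.27 − 1 = 0.4397.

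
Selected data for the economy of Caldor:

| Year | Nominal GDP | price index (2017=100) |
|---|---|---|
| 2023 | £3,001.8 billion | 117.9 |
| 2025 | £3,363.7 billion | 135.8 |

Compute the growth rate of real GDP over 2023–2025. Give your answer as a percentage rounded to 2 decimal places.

Deflate each year: 2023 → 3001.8/1.179 = 2546.06; 2025 → 3363.7/1.358 = 2476.95.
So real GDP changed by 2476.95/2546.06 − 1 = -0.0271, i.e. -2.71%.

-2.71%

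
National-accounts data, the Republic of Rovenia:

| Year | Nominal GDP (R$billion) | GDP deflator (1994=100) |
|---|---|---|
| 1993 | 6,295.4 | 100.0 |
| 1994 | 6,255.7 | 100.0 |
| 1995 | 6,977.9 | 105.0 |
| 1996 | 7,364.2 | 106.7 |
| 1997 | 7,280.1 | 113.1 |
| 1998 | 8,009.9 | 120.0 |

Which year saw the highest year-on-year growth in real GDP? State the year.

1994: real = 6255.7/1.000 = 6255.70; growth vs 1993 (6295.40) = -0.63%.
1995: real = 6977.9/1.050 = 6645.62; growth vs 1994 (6255.70) = 6.23%.
1996: real = 7364.2/1.067 = 6901.78; growth vs 1995 (6645.62) = 3.85%.
1997: real = 7280.1/1.131 = 6436.87; growth vs 1996 (6901.78) = -6.74%.
1998: real = 8009.9/1.200 = 6674.92; growth vs 1997 (6436.87) = 3.70%.

1995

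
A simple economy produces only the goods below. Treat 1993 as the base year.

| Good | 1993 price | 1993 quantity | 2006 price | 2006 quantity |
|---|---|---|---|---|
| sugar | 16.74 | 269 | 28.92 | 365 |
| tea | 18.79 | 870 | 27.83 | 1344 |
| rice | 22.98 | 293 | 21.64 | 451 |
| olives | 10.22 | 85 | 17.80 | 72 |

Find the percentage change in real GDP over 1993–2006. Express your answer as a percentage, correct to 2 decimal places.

49.25%

Real GDP 1993 = Nominal GDP 1993 = 16.74·269 + 18.79·870 + 22.98·293 + 10.22·85 = 28452.20.
Real GDP 2006 (at 1993 prices) = 16.74·365 + 18.79·1344 + 22.98·451 + 10.22·72 = 42463.68.
Real growth = 42463.68/28452.20 − 1 = 0.4925.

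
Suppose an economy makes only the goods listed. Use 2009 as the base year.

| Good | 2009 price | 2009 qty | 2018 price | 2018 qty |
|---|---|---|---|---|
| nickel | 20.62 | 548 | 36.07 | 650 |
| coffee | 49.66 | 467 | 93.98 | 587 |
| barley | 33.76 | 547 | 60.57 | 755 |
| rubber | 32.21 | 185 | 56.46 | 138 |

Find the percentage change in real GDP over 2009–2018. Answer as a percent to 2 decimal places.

Real GDP 2009 = Nominal GDP 2009 = 20.62·548 + 49.66·467 + 33.76·547 + 32.21·185 = 58916.55.
Real GDP 2018 (at 2009 prices) = 20.62·650 + 49.66·587 + 33.76·755 + 32.21·138 = 72487.20.
Real growth = 72487.20/58916.55 − 1 = 0.2303.

23.03%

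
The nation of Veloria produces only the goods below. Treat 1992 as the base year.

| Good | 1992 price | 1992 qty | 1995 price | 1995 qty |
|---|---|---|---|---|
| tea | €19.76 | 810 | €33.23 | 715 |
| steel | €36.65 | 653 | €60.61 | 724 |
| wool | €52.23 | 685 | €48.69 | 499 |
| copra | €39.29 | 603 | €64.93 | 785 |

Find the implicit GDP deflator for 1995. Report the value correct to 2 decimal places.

Nominal GDP 1995 = 33.23·715 + 60.61·724 + 48.69·499 + 64.93·785 = 142907.45.
Real GDP 1995 (at 1992 prices) = 19.76·715 + 36.65·724 + 52.23·499 + 39.29·785 = 97568.42.
Deflator = Nominal/Real × 100 = 142907.45/97568.42 × 100 = 146.469.

146.47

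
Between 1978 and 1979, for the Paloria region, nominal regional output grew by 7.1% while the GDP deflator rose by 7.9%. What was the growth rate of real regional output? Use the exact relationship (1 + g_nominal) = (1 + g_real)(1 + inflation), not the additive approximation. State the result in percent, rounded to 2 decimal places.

(1 + g_nom) = (1 + g_real)(1 + π), so g_real = 1.0710 / 1.0790 − 1 = -0.00741.

-0.74%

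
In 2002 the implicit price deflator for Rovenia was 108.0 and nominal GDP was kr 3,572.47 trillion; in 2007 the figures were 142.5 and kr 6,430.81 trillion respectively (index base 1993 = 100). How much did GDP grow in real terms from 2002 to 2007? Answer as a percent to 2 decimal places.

36.43%

Real GDP 2002 = 3572.47 / 1.080 = 3307.84.
Real GDP 2007 = 6430.81 / 1.425 = 4512.85.
Real growth = 4512.85 / 3307.84 − 1 = 0.3643.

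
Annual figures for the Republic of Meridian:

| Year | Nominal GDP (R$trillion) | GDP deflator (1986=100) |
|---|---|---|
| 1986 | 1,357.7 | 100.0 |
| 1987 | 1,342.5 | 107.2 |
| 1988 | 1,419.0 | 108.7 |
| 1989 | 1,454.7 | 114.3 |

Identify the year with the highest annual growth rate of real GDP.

1987: real = 1342.5/1.072 = 1252.33; growth vs 1986 (1357.70) = -7.76%.
1988: real = 1419.0/1.087 = 1305.43; growth vs 1987 (1252.33) = 4.24%.
1989: real = 1454.7/1.143 = 1272.70; growth vs 1988 (1305.43) = -2.51%.

1988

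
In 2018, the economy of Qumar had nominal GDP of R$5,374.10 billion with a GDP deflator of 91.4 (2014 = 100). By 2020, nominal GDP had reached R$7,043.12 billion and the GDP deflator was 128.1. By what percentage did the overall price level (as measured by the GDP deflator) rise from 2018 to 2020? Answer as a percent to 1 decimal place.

40.2%

Price-level change = 128.1 / 91.4 − 1 = 0.4015.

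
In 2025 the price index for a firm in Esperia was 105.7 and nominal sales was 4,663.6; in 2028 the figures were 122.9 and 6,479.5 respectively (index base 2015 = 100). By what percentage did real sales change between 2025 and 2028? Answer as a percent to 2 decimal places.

19.49%

Deflate each year: 2025 → 4663.6/1.057 = 4412.11; 2028 → 6479.5/1.229 = 5272.17.
So real sales changed by 5272.17/4412.11 − 1 = 0.1949, i.e. 19.49%.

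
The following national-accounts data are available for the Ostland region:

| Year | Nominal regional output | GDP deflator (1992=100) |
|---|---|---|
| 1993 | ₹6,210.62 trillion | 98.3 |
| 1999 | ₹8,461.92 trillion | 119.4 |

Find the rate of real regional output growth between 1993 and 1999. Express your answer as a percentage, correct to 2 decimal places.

12.17%

Real regional output 1993 = 6210.62 / 0.983 = 6318.03.
Real regional output 1999 = 8461.92 / 1.194 = 7087.04.
Real growth = 7087.04 / 6318.03 − 1 = 0.1217.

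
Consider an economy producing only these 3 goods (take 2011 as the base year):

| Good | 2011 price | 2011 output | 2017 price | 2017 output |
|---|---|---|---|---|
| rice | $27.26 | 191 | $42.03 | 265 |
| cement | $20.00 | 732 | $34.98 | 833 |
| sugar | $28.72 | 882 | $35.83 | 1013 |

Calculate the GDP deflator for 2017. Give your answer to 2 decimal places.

Nominal GDP 2017 = 42.03·265 + 34.98·833 + 35.83·1013 = 76572.08.
Real GDP 2017 (at 2011 prices) = 27.26·265 + 20.00·833 + 28.72·1013 = 52977.26.
Deflator = Nominal/Real × 100 = 76572.08/52977.26 × 100 = 144.538.

144.54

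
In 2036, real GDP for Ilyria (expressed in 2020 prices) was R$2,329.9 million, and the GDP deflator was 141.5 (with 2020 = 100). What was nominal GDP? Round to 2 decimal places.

R$3,296.81 million

Nominal GDP = Real × (GDP deflator/100) = 2329.9 × 1.415 = 3296.81.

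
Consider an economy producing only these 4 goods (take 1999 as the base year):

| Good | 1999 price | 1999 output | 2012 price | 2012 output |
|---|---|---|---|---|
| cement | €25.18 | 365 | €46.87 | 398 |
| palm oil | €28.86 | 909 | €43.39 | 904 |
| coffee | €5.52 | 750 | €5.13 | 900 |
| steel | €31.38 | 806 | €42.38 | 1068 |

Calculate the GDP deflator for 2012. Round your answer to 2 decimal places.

Nominal GDP 2012 = 46.87·398 + 43.39·904 + 5.13·900 + 42.38·1068 = 107757.66.
Real GDP 2012 (at 1999 prices) = 25.18·398 + 28.86·904 + 5.52·900 + 31.38·1068 = 74592.92.
Deflator = Nominal/Real × 100 = 107757.66/74592.92 × 100 = 144.461.

144.46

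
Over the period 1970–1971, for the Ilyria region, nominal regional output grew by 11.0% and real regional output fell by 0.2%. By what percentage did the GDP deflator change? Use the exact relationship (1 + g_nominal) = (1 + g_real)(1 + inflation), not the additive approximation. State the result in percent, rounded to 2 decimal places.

(1 + g_nom) = (1 + g_real)(1 + π), so π = 1.1100 / 0.9980 − 1 = 0.11222.

11.22%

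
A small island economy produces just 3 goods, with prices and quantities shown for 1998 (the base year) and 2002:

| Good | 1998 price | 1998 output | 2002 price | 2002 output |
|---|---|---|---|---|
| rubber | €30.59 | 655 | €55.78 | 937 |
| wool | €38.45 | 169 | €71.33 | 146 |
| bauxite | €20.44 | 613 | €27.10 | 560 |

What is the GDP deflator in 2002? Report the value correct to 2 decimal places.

Nominal GDP 2002 = 55.78·937 + 71.33·146 + 27.10·560 = 77856.04.
Real GDP 2002 (at 1998 prices) = 30.59·937 + 38.45·146 + 20.44·560 = 45722.93.
Deflator = Nominal/Real × 100 = 77856.04/45722.93 × 100 = 170.278.

170.28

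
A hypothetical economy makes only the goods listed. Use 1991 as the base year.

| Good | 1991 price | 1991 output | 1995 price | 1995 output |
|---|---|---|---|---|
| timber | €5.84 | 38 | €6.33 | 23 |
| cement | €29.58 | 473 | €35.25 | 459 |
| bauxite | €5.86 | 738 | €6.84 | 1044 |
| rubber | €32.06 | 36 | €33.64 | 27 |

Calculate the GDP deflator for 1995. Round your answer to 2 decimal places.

117.78

Nominal GDP 1995 = 6.33·23 + 35.25·459 + 6.84·1044 + 33.64·27 = 24374.58.
Real GDP 1995 (at 1991 prices) = 5.84·23 + 29.58·459 + 5.86·1044 + 32.06·27 = 20695.00.
Deflator = Nominal/Real × 100 = 24374.58/20695.00 × 100 = 117.780.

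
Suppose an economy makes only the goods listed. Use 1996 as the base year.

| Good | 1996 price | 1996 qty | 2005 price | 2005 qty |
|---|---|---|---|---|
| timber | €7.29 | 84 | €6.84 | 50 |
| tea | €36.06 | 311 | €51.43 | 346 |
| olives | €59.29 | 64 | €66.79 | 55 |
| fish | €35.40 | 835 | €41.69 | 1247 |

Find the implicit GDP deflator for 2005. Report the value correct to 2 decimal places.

Nominal GDP 2005 = 6.84·50 + 51.43·346 + 66.79·55 + 41.69·1247 = 73797.66.
Real GDP 2005 (at 1996 prices) = 7.29·50 + 36.06·346 + 59.29·55 + 35.40·1247 = 60246.01.
Deflator = Nominal/Real × 100 = 73797.66/60246.01 × 100 = 122.494.

122.49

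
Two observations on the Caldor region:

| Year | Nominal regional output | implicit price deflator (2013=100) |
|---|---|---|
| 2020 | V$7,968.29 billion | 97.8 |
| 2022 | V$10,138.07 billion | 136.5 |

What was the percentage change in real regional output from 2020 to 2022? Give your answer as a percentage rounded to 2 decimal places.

Real regional output 2020 = 7968.29 / 0.978 = 8147.54.
Real regional output 2022 = 10138.07 / 1.365 = 7427.16.
Real growth = 7427.16 / 8147.54 − 1 = -0.0884.

-8.84%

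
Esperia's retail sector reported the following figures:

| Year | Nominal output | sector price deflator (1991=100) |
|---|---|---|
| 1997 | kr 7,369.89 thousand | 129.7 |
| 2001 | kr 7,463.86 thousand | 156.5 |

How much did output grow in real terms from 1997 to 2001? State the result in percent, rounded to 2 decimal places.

Deflate each year: 1997 → 7369.89/1.297 = 5682.26; 2001 → 7463.86/1.565 = 4769.24.
So real output changed by 4769.24/5682.26 − 1 = -0.1607, i.e. -16.07%.

-16.07%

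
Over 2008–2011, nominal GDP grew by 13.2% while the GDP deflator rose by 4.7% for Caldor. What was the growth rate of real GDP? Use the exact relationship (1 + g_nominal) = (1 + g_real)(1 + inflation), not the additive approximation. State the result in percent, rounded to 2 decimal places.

8.12%

(1 + g_nom) = (1 + g_real)(1 + π), so g_real = 1.1320 / 1.0470 − 1 = 0.08118.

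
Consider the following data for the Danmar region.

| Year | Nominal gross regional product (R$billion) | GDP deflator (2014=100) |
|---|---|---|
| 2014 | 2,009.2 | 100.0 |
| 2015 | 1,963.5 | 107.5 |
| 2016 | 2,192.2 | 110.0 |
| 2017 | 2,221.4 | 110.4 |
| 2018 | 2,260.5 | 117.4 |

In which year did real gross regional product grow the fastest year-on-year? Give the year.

2015: real = 1963.5/1.075 = 1826.51; growth vs 2014 (2009.20) = -9.09%.
2016: real = 2192.2/1.100 = 1992.91; growth vs 2015 (1826.51) = 9.11%.
2017: real = 2221.4/1.104 = 2012.14; growth vs 2016 (1992.91) = 0.96%.
2018: real = 2260.5/1.174 = 1925.47; growth vs 2017 (2012.14) = -4.31%.

2016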